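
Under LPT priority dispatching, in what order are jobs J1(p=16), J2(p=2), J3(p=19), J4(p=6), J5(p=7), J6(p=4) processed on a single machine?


LPT: sort by longest processing time first
  J3: p=19
  J1: p=16
  J5: p=7
  J4: p=6
  J6: p=4
  J2: p=2
Order: J3 → J1 → J5 → J4 → J6 → J2


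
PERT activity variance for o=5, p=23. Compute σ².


σ² = ((p - o) / 6)² = (p - o)² / 36
= (23 - 5)² / 36
= 18² / 36
= 324 / 36
= 9.0000


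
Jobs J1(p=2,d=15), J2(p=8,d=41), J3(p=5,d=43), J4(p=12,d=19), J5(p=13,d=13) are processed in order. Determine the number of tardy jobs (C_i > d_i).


Completion vs due date:
  J1: C=2, d=15 → on time
  J2: C=10, d=41 → on time
  J3: C=15, d=43 → on time
  J4: C=27, d=19 → TARDY
  J5: C=40, d=13 → TARDY
Tardy jobs: J4, J5
Count = 2


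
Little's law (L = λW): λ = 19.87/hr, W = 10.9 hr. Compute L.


Little's law: L = λ × W
= 19.87 × 10.9
= 216.58


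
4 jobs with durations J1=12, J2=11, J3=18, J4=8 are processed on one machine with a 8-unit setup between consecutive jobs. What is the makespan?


Makespan = Σ processing + (n-1) × setup
= (12 + 11 + 18 + 8) + (4-1)×8
= 49 + 24
= 73 time units


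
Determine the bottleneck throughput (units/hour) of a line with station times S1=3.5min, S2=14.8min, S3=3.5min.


Bottleneck = longest station time
Station times: [3.5, 14.8, 3.5]
Max = 14.8 min
Rate = 60 / 14.8
= 4.05 units/hour (bottleneck: 14.8min)


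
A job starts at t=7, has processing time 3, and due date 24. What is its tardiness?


Completion = start + processing = 7 + 3 = 10
Tardiness = max(0, C - d) = max(0, 10 - 24)
= max(0, -14)
= 0


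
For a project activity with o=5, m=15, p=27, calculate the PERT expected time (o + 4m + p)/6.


te = (o + 4m + p) / 6
= (5 + 4×15 + 27) / 6
= (5 + 60 + 27) / 6
= 92 / 6
= 15.33


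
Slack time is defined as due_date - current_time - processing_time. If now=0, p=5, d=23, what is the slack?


Slack = due - current_time - processing
= 23 - 0 - 5
= 18


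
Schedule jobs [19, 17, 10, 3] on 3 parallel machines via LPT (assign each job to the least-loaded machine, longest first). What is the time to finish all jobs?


Jobs (LPT sorted): [19, 17, 10, 3]
Machines: 3
  J=19 → Machine 1 (load: 0+19=19)
  J=17 → Machine 2 (load: 0+17=17)
  J=10 → Machine 3 (load: 0+10=10)
  J=3 → Machine 3 (load: 10+3=13)
Machine loads: [19, 17, 13]
Makespan = max = 19 time units


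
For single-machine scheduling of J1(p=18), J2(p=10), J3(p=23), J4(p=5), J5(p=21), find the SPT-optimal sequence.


SPT: sort by shortest processing time
  J4: p=5
  J2: p=10
  J1: p=18
  J5: p=21
  J3: p=23
Order: J4 → J2 → J1 → J5 → J3


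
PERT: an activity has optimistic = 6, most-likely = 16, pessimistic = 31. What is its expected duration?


te = (o + 4m + p) / 6
= (6 + 4×16 + 31) / 6
= (6 + 64 + 31) / 6
= 101 / 6
= 16.83


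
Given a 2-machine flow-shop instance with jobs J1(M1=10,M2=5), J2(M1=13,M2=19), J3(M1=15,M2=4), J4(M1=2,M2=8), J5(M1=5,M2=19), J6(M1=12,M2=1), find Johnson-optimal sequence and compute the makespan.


Johnson's rule:
Group 1 (M1≤M2, sort by M1): ['J4', 'J5', 'J2']
Group 2 (M1>M2, sort desc M2): ['J1', 'J3', 'J6']
Sequence: J4 → J5 → J2 → J1 → J3 → J6
Makespan calculation:
  J4: M1 done=2, M2 done=10
  J5: M1 done=7, M2 done=29
  J2: M1 done=20, M2 done=48
  J1: M1 done=30, M2 done=53
  J3: M1 done=45, M2 done=57
  J6: M1 done=57, M2 done=58
= Sequence: J4 → J5 → J2 → J1 → J3 → J6, Makespan: 58


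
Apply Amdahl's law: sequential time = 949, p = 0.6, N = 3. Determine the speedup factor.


Amdahl's law: T_p = T × ((1-p) + p/N)
= 949 × ((1-0.6) + 0.6/3)
= 949 × (0.40 + 0.2000)
= 949 × 0.6000
= 569.40
Speedup = 949/569.40
= 1.67×


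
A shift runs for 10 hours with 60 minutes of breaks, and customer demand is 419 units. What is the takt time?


Available = 10×60 - 60 = 540 min
Takt time = 540 / 419
= 1.29 min/unit


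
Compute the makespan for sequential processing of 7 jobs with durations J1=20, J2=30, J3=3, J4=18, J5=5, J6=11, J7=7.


Sequential makespan: sum all processing times
= 20 + 30 + 3 + 18 + 5 + 11 + 7
= 94 time units


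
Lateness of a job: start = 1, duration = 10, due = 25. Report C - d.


Completion = 1 + 10 = 11
Lateness = C - d = 11 - 25
= -14


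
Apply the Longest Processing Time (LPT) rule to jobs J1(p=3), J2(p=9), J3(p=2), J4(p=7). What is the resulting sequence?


LPT: sort by longest processing time first
  J2: p=9
  J4: p=7
  J1: p=3
  J3: p=2
Order: J2 → J4 → J1 → J3


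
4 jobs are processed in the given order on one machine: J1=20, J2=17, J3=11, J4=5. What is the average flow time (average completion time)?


Completion times:
  J1: completes at 20
  J2: completes at 37
  J3: completes at 48
  J4: completes at 53
Sum = 158
Average = 158/4
= 39.50


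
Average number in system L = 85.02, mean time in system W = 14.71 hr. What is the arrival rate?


Little's law: L = λW → λ = L / W
= 85.02 / 14.71
= 5.78 per hour


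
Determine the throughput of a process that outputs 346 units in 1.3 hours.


Throughput = units / time
= 346 / 1.3
= 266.2 units/hour


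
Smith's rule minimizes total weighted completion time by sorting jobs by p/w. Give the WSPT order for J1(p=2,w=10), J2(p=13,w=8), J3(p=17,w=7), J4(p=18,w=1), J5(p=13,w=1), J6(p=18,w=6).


WSPT (Smith's rule): sort by p/w ascending
  J1: p/w = 2/10 = 0.200
  J2: p/w = 13/8 = 1.625
  J3: p/w = 17/7 = 2.429
  J6: p/w = 18/6 = 3.000
  J5: p/w = 13/1 = 13.000
  J4: p/w = 18/1 = 18.000
Order: J1 → J2 → J3 → J6 → J5 → J4


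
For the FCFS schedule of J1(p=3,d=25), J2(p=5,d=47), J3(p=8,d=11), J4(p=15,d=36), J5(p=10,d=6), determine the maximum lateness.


Lateness per job (L = C - d):
  J1: C=3, d=25, L=-22
  J2: C=8, d=47, L=-39
  J3: C=16, d=11, L=5
  J4: C=31, d=36, L=-5
  J5: C=41, d=6, L=35
Lmax = max(-22, -39, 5, -5, 35)
= 35


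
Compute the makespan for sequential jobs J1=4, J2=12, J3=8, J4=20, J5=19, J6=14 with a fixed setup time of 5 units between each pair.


Makespan = Σ processing + (n-1) × setup
= (4 + 12 + 8 + 20 + 19 + 14) + (6-1)×5
= 77 + 25
= 102 time units


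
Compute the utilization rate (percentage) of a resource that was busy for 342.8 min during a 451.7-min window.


Utilization = busy / total × 100
= 342.8 / 451.7 × 100
= 75.9%


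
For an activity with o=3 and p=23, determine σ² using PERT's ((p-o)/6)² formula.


σ² = ((p - o) / 6)² = (p - o)² / 36
= (23 - 3)² / 36
= 20² / 36
= 400 / 36
= 11.1111


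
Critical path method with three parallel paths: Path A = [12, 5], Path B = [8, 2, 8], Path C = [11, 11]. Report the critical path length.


Path A: 12 + 5 = 17
Path B: 8 + 2 + 8 = 18
Path C: 11 + 11 = 22
Critical path = longest = max(17, 18, 22)
= 22 (Path C)


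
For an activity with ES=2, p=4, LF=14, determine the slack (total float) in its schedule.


EF = ES + duration = 2 + 4 = 6
LS = LF - duration = 14 - 4 = 10
Total Float = LF - EF = 14 - 6
(or LS - ES = 10 - 2)
= 8


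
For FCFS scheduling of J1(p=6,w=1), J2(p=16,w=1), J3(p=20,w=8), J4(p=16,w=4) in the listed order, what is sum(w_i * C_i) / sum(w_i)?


Completion times:
  J1: C=6, w×C=1×6=6
  J2: C=22, w×C=1×22=22
  J3: C=42, w×C=8×42=336
  J4: C=58, w×C=4×58=232
Sum w×C = 596
Sum w = 14
Weighted avg = 596/14
= 42.57


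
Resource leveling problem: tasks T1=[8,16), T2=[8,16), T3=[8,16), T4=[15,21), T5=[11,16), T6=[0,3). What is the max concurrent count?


Check each time point for overlaps:
  t=15: 5 tasks active (T1, T2, T3, T4, T5)
Max concurrent = 5


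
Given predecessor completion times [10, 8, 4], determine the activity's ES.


ES = max of all predecessor completion times
Predecessors: [10, 8, 4]
ES = max(10, 8, 4)
= 10


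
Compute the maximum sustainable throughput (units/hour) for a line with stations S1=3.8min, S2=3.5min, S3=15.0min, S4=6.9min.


Bottleneck = longest station time
Station times: [3.8, 3.5, 15.0, 6.9]
Max = 15.0 min
Rate = 60 / 15.0
= 4.00 units/hour (bottleneck: 15.0min)


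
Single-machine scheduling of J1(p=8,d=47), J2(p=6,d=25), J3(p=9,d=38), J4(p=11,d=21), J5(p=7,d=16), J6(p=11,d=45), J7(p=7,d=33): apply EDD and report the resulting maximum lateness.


EDD order: J5 → J4 → J2 → J7 → J3 → J6 → J1
Completion and lateness:
  J5: C=7, d=16, L=7-16=-9
  J4: C=18, d=21, L=18-21=-3
  J2: C=24, d=25, L=24-25=-1
  J7: C=31, d=33, L=31-33=-2
  J3: C=40, d=38, L=40-38=2
  J6: C=51, d=45, L=51-45=6
  J1: C=59, d=47, L=59-47=12
Lmax = max(-9, -3, -1, -2, 2, 6, 12)
= 12


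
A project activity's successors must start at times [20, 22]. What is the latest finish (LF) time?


LF = min of all successor start times
Successors start at: [20, 22]
LF = min(20, 22)
= 20


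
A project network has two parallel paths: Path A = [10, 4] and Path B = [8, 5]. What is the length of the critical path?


Path A: 10 + 4 = 14
Path B: 8 + 5 = 13
Critical path = longest = max(14, 13)
= 14 (Path A)


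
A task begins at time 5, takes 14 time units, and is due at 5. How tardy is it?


Completion = start + processing = 5 + 14 = 19
Tardiness = max(0, C - d) = max(0, 19 - 5)
= max(0, 14)
= 14


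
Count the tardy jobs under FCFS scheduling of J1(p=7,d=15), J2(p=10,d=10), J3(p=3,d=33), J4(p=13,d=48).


Completion vs due date:
  J1: C=7, d=15 → on time
  J2: C=17, d=10 → TARDY
  J3: C=20, d=33 → on time
  J4: C=33, d=48 → on time
Tardy jobs: J2
Count = 1


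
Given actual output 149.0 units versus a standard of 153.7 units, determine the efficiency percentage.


Efficiency = (actual / standard) × 100
= (149.0 / 153.7) × 100
= 96.9%


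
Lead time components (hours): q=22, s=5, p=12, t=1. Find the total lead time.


Lead time = queue + setup + processing + transit
= 22 + 5 + 12 + 1
= 40 hours


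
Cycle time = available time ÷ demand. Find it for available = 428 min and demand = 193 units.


Cycle time = available time / demand
= 428 / 193
= 2.22 min/unit


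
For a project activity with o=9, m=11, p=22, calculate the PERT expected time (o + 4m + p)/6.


te = (o + 4m + p) / 6
= (9 + 4×11 + 22) / 6
= (9 + 44 + 22) / 6
= 75 / 6
= 12.50


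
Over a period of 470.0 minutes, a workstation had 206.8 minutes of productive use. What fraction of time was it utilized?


Utilization = busy / total × 100
= 206.8 / 470.0 × 100
= 44.0%


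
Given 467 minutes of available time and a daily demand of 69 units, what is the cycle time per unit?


Cycle time = available time / demand
= 467 / 69
= 6.77 min/unit


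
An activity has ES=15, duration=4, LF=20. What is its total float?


EF = ES + duration = 15 + 4 = 19
LS = LF - duration = 20 - 4 = 16
Total Float = LF - EF = 20 - 19
(or LS - ES = 16 - 15)
= 1


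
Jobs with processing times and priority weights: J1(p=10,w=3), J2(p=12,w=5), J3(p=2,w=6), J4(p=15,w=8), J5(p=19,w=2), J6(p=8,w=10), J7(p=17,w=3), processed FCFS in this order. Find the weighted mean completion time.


Completion times:
  J1: C=10, w×C=3×10=30
  J2: C=22, w×C=5×22=110
  J3: C=24, w×C=6×24=144
  J4: C=39, w×C=8×39=312
  J5: C=58, w×C=2×58=116
  J6: C=66, w×C=10×66=660
  J7: C=83, w×C=3×83=249
Sum w×C = 1621
Sum w = 37
Weighted avg = 1621/37
= 43.81


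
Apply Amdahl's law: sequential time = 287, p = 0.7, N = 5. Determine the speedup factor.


Amdahl's law: T_p = T × ((1-p) + p/N)
= 287 × ((1-0.7) + 0.7/5)
= 287 × (0.30 + 0.1400)
= 287 × 0.4400
= 126.28
Speedup = 287/126.28
= 2.27×


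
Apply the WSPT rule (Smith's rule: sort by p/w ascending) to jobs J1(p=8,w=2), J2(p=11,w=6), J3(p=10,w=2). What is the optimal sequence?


WSPT (Smith's rule): sort by p/w ascending
  J2: p/w = 11/6 = 1.833
  J1: p/w = 8/2 = 4.000
  J3: p/w = 10/2 = 5.000
Order: J2 → J1 → J3


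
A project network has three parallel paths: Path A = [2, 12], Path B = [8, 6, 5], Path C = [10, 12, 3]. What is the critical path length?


Path A: 2 + 12 = 14
Path B: 8 + 6 + 5 = 19
Path C: 10 + 12 + 3 = 25
Critical path = longest = max(14, 19, 25)
= 25 (Path C)


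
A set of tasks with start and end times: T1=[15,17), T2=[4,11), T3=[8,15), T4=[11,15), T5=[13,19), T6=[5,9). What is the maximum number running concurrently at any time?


Check each time point for overlaps:
  t=8: 3 tasks active (T2, T3, T6)
Max concurrent = 3


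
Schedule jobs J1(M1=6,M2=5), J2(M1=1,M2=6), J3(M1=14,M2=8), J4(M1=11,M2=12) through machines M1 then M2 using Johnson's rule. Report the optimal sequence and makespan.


Johnson's rule:
Group 1 (M1≤M2, sort by M1): ['J2', 'J4']
Group 2 (M1>M2, sort desc M2): ['J3', 'J1']
Sequence: J2 → J4 → J3 → J1
Makespan calculation:
  J2: M1 done=1, M2 done=7
  J4: M1 done=12, M2 done=24
  J3: M1 done=26, M2 done=34
  J1: M1 done=32, M2 done=39
= Sequence: J2 → J4 → J3 → J1, Makespan: 39


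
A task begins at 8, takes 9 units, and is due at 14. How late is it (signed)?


Completion = 8 + 9 = 17
Lateness = C - d = 17 - 14
= 3


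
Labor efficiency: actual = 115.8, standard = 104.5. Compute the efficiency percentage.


Efficiency = (actual / standard) × 100
= (115.8 / 104.5) × 100
= 110.8%


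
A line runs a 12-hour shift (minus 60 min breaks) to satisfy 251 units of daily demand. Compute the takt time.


Available = 12×60 - 60 = 660 min
Takt time = 660 / 251
= 2.63 min/unit


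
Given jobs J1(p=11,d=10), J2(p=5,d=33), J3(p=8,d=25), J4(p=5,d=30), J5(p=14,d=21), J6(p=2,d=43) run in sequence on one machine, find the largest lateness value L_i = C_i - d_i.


Lateness per job (L = C - d):
  J1: C=11, d=10, L=1
  J2: C=16, d=33, L=-17
  J3: C=24, d=25, L=-1
  J4: C=29, d=30, L=-1
  J5: C=43, d=21, L=22
  J6: C=45, d=43, L=2
Lmax = max(1, -17, -1, -1, 22, 2)
= 22


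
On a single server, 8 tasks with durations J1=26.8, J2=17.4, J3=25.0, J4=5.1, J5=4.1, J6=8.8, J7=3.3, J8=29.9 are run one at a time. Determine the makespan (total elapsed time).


Sequential makespan: sum all processing times
= 26.8 + 17.4 + 25.0 + 5.1 + 4.1 + 8.8 + 3.3 + 29.9
= 120.4 time units


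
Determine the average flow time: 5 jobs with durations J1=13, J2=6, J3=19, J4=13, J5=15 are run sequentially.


Completion times:
  J1: completes at 13
  J2: completes at 19
  J3: completes at 38
  J4: completes at 51
  J5: completes at 66
Sum = 187
Average = 187/5
= 37.40


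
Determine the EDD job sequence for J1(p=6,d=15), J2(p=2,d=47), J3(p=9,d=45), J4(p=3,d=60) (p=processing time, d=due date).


EDD: sort by earliest due date
  J1: d=15, p=6
  J3: d=45, p=9
  J2: d=47, p=2
  J4: d=60, p=3
Order: J1 → J3 → J2 → J4


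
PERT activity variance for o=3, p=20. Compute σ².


σ² = ((p - o) / 6)² = (p - o)² / 36
= (20 - 3)² / 36
= 17² / 36
= 289 / 36
= 8.0278


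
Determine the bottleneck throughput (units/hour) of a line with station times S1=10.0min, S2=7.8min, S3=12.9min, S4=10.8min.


Bottleneck = longest station time
Station times: [10.0, 7.8, 12.9, 10.8]
Max = 12.9 min
Rate = 60 / 12.9
= 4.65 units/hour (bottleneck: 12.9min)


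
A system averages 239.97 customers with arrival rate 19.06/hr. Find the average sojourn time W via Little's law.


Little's law: L = λW → W = L / λ
= 239.97 / 19.06
= 12.59 hours


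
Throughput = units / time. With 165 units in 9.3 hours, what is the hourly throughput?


Throughput = units / time
= 165 / 9.3
= 17.7 units/hour


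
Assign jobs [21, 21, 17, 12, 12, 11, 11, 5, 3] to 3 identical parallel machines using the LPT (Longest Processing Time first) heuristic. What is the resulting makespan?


Jobs (LPT sorted): [21, 21, 17, 12, 12, 11, 11, 5, 3]
Machines: 3
  J=21 → Machine 1 (load: 0+21=21)
  J=21 → Machine 2 (load: 0+21=21)
  J=17 → Machine 3 (load: 0+17=17)
  J=12 → Machine 3 (load: 17+12=29)
  J=12 → Machine 1 (load: 21+12=33)
  J=11 → Machine 2 (load: 21+11=32)
  J=11 → Machine 3 (load: 29+11=40)
  J=5 → Machine 2 (load: 32+5=37)
  J=3 → Machine 1 (load: 33+3=36)
Machine loads: [36, 37, 40]
Makespan = max = 40 time units


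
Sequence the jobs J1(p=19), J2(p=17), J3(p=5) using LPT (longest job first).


LPT: sort by longest processing time first
  J1: p=19
  J2: p=17
  J3: p=5
Order: J1 → J2 → J3


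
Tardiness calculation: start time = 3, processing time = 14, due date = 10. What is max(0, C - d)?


Completion = start + processing = 3 + 14 = 17
Tardiness = max(0, C - d) = max(0, 17 - 10)
= max(0, 7)
= 7


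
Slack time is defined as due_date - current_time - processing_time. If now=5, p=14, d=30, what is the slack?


Slack = due - current_time - processing
= 30 - 5 - 14
= 11


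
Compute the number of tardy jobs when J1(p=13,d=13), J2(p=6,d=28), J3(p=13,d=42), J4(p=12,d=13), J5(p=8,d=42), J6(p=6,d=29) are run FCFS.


Completion vs due date:
  J1: C=13, d=13 → on time
  J2: C=19, d=28 → on time
  J3: C=32, d=42 → on time
  J4: C=44, d=13 → TARDY
  J5: C=52, d=42 → TARDY
  J6: C=58, d=29 → TARDY
Tardy jobs: J4, J5, J6
Count = 3


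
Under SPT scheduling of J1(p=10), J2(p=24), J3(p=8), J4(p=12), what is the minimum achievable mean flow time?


SPT order: J3 → J1 → J4 → J2
Completion times:
  J3: C=8
  J1: C=18
  J4: C=30
  J2: C=54
Sum = 110, n = 4
Mean flow = 110/4
= 27.50


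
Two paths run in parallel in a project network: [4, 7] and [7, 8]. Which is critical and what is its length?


Path A: 4 + 7 = 11
Path B: 7 + 8 = 15
Critical path = longest = max(11, 15)
= 15 (Path B)


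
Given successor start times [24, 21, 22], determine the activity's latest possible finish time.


LF = min of all successor start times
Successors start at: [24, 21, 22]
LF = min(24, 21, 22)
= 21


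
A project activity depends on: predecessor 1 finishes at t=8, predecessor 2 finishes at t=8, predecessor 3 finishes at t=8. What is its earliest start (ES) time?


ES = max of all predecessor completion times
Predecessors: [8, 8, 8]
ES = max(8, 8, 8)
= 8


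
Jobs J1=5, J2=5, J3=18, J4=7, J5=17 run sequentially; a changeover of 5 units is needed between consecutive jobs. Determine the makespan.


Makespan = Σ processing + (n-1) × setup
= (5 + 5 + 18 + 7 + 17) + (5-1)×5
= 52 + 20
= 72 time units


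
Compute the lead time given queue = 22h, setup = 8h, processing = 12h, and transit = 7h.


Lead time = queue + setup + processing + transit
= 22 + 8 + 12 + 7
= 49 hours


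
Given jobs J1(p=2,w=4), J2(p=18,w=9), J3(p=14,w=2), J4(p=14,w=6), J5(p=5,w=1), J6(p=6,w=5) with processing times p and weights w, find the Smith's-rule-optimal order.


WSPT (Smith's rule): sort by p/w ascending
  J1: p/w = 2/4 = 0.500
  J6: p/w = 6/5 = 1.200
  J2: p/w = 18/9 = 2.000
  J4: p/w = 14/6 = 2.333
  J5: p/w = 5/1 = 5.000
  J3: p/w = 14/2 = 7.000
Order: J1 → J6 → J2 → J4 → J5 → J3


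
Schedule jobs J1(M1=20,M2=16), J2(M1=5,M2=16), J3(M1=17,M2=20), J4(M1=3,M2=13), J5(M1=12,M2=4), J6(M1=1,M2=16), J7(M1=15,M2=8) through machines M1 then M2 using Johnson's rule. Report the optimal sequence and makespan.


Johnson's rule:
Group 1 (M1≤M2, sort by M1): ['J6', 'J4', 'J2', 'J3']
Group 2 (M1>M2, sort desc M2): ['J1', 'J7', 'J5']
Sequence: J6 → J4 → J2 → J3 → J1 → J7 → J5
Makespan calculation:
  J6: M1 done=1, M2 done=17
  J4: M1 done=4, M2 done=30
  J2: M1 done=9, M2 done=46
  J3: M1 done=26, M2 done=66
  J1: M1 done=46, M2 done=82
  J7: M1 done=61, M2 done=90
  J5: M1 done=73, M2 done=94
= Sequence: J6 → J4 → J2 → J3 → J1 → J7 → J5, Makespan: 94


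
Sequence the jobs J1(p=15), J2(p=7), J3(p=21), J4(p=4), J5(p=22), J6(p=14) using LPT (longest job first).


LPT: sort by longest processing time first
  J5: p=22
  J3: p=21
  J1: p=15
  J6: p=14
  J2: p=7
  J4: p=4
Order: J5 → J3 → J1 → J6 → J2 → J4


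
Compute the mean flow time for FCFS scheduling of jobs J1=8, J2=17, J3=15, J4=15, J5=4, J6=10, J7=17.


Completion times:
  J1: completes at 8
  J2: completes at 25
  J3: completes at 40
  J4: completes at 55
  J5: completes at 59
  J6: completes at 69
  J7: completes at 86
Sum = 342
Average = 342/7
= 48.86


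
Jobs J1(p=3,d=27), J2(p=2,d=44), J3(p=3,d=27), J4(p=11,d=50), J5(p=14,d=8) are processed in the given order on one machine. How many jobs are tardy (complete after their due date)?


Completion vs due date:
  J1: C=3, d=27 → on time
  J2: C=5, d=44 → on time
  J3: C=8, d=27 → on time
  J4: C=19, d=50 → on time
  J5: C=33, d=8 → TARDY
Tardy jobs: J5
Count = 1


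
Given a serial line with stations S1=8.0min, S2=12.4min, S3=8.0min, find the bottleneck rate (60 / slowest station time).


Bottleneck = longest station time
Station times: [8.0, 12.4, 8.0]
Max = 12.4 min
Rate = 60 / 12.4
= 4.84 units/hour (bottleneck: 12.4min)


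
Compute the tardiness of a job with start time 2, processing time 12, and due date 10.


Completion = start + processing = 2 + 12 = 14
Tardiness = max(0, C - d) = max(0, 14 - 10)
= max(0, 4)
= 4


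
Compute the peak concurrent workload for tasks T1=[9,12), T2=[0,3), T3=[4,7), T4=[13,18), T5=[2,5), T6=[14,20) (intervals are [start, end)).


Check each time point for overlaps:
  t=2: 2 tasks active (T2, T5)
Max concurrent = 2


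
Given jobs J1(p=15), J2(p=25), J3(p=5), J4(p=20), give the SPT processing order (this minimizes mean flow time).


SPT: sort by shortest processing time
  J3: p=5
  J1: p=15
  J4: p=20
  J2: p=25
Order: J3 → J1 → J4 → J2


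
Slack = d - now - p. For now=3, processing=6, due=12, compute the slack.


Slack = due - current_time - processing
= 12 - 3 - 6
= 3


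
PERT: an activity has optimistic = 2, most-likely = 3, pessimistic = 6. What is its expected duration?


te = (o + 4m + p) / 6
= (2 + 4×3 + 6) / 6
= (2 + 12 + 6) / 6
= 20 / 6
= 3.33


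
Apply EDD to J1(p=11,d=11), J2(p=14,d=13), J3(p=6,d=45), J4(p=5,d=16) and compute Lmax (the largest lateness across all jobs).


EDD order: J1 → J2 → J4 → J3
Completion and lateness:
  J1: C=11, d=11, L=11-11=0
  J2: C=25, d=13, L=25-13=12
  J4: C=30, d=16, L=30-16=14
  J3: C=36, d=45, L=36-45=-9
Lmax = max(0, 12, 14, -9)
= 14


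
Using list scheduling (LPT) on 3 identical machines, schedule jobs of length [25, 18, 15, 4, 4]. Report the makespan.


Jobs (LPT sorted): [25, 18, 15, 4, 4]
Machines: 3
  J=25 → Machine 1 (load: 0+25=25)
  J=18 → Machine 2 (load: 0+18=18)
  J=15 → Machine 3 (load: 0+15=15)
  J=4 → Machine 3 (load: 15+4=19)
  J=4 → Machine 2 (load: 18+4=22)
Machine loads: [25, 22, 19]
Makespan = max = 25 time units


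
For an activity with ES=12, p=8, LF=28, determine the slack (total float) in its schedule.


EF = ES + duration = 12 + 8 = 20
LS = LF - duration = 28 - 8 = 20
Total Float = LF - EF = 28 - 20
(or LS - ES = 20 - 12)
= 8


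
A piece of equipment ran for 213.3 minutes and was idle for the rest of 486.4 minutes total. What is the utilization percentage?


Utilization = busy / total × 100
= 213.3 / 486.4 × 100
= 43.9%


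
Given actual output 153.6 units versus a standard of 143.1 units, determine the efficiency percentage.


Efficiency = (actual / standard) × 100
= (153.6 / 143.1) × 100
= 107.3%


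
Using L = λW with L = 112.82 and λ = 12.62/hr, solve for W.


Little's law: L = λW → W = L / λ
= 112.82 / 12.62
= 8.94 hours


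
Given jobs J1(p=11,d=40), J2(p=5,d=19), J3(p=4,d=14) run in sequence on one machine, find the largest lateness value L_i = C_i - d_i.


Lateness per job (L = C - d):
  J1: C=11, d=40, L=-29
  J2: C=16, d=19, L=-3
  J3: C=20, d=14, L=6
Lmax = max(-29, -3, 6)
= 6


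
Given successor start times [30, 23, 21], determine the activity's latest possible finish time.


LF = min of all successor start times
Successors start at: [30, 23, 21]
LF = min(30, 23, 21)
= 21


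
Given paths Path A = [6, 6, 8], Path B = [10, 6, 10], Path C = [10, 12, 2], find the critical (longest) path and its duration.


Path A: 6 + 6 + 8 = 20
Path B: 10 + 6 + 10 = 26
Path C: 10 + 12 + 2 = 24
Critical path = longest = max(20, 26, 24)
= 26 (Path B)


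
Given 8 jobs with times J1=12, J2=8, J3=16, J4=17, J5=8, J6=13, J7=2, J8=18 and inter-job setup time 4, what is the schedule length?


Makespan = Σ processing + (n-1) × setup
= (12 + 8 + 16 + 17 + 8 + 13 + 2 + 18) + (8-1)×4
= 94 + 28
= 122 time units


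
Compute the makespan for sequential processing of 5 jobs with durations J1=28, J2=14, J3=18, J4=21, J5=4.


Sequential makespan: sum all processing times
= 28 + 14 + 18 + 21 + 4
= 85 time units


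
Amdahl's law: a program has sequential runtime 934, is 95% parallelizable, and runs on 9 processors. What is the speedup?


Amdahl's law: T_p = T × ((1-p) + p/N)
= 934 × ((1-0.95) + 0.95/9)
= 934 × (0.05 + 0.1056)
= 934 × 0.1556
= 145.29
Speedup = 934/145.29
= 6.43×


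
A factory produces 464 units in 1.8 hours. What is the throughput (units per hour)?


Throughput = units / time
= 464 / 1.8
= 257.8 units/hour


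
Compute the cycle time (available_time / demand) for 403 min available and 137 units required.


Cycle time = available time / demand
= 403 / 137
= 2.94 min/unit


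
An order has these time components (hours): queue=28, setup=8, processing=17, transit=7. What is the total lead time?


Lead time = queue + setup + processing + transit
= 28 + 8 + 17 + 7
= 60 hours


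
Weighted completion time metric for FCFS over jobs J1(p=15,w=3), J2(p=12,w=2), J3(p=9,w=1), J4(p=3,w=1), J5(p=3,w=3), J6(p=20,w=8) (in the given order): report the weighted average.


Completion times:
  J1: C=15, w×C=3×15=45
  J2: C=27, w×C=2×27=54
  J3: C=36, w×C=1×36=36
  J4: C=39, w×C=1×39=39
  J5: C=42, w×C=3×42=126
  J6: C=62, w×C=8×62=496
Sum w×C = 796
Sum w = 18
Weighted avg = 796/18
= 44.22


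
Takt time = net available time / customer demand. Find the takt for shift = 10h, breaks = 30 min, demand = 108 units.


Available = 10×60 - 30 = 570 min
Takt time = 570 / 108
= 5.28 min/unit


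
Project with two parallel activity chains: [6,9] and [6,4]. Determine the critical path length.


Path A: 6 + 9 = 15
Path B: 6 + 4 = 10
Critical path = longest = max(15, 10)
= 15 (Path A)


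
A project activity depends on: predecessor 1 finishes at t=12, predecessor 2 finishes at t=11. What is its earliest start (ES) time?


ES = max of all predecessor completion times
Predecessors: [12, 11]
ES = max(12, 11)
= 12


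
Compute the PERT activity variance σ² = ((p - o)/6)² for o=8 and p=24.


σ² = ((p - o) / 6)² = (p - o)² / 36
= (24 - 8)² / 36
= 16² / 36
= 256 / 36
= 7.1111


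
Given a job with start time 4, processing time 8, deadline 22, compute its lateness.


Completion = 4 + 8 = 12
Lateness = C - d = 12 - 22
= -10


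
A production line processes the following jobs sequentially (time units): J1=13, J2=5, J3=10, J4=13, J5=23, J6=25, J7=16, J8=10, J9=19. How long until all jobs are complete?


Sequential makespan: sum all processing times
= 13 + 5 + 10 + 13 + 23 + 25 + 16 + 10 + 19
= 134 time units


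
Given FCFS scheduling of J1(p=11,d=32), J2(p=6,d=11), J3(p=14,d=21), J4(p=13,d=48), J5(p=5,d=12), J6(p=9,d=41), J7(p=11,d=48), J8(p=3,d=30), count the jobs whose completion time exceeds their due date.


Completion vs due date:
  J1: C=11, d=32 → on time
  J2: C=17, d=11 → TARDY
  J3: C=31, d=21 → TARDY
  J4: C=44, d=48 → on time
  J5: C=49, d=12 → TARDY
  J6: C=58, d=41 → TARDY
  J7: C=69, d=48 → TARDY
  J8: C=72, d=30 → TARDY
Tardy jobs: J2, J3, J5, J6, J7, J8
Count = 6


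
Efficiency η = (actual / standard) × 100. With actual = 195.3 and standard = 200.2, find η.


Efficiency = (actual / standard) × 100
= (195.3 / 200.2) × 100
= 97.6%


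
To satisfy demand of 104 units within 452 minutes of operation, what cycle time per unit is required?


Cycle time = available time / demand
= 452 / 104
= 4.35 min/unit


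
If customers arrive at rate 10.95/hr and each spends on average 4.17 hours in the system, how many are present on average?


Little's law: L = λ × W
= 10.95 × 4.17
= 45.66


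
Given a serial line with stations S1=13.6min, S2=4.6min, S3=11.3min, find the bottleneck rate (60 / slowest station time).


Bottleneck = longest station time
Station times: [13.6, 4.6, 11.3]
Max = 13.6 min
Rate = 60 / 13.6
= 4.41 units/hour (bottleneck: 13.6min)


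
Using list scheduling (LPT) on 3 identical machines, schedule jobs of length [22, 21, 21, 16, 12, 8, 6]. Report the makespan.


Jobs (LPT sorted): [22, 21, 21, 16, 12, 8, 6]
Machines: 3
  J=22 → Machine 1 (load: 0+22=22)
  J=21 → Machine 2 (load: 0+21=21)
  J=21 → Machine 3 (load: 0+21=21)
  J=16 → Machine 2 (load: 21+16=37)
  J=12 → Machine 3 (load: 21+12=33)
  J=8 → Machine 1 (load: 22+8=30)
  J=6 → Machine 1 (load: 30+6=36)
Machine loads: [36, 37, 33]
Makespan = max = 37 time units


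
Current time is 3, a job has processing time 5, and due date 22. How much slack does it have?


Slack = due - current_time - processing
= 22 - 3 - 5
= 14


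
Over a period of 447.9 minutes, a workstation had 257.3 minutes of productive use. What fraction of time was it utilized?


Utilization = busy / total × 100
= 257.3 / 447.9 × 100
= 57.4%


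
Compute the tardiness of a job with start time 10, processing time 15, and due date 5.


Completion = start + processing = 10 + 15 = 25
Tardiness = max(0, C - d) = max(0, 25 - 5)
= max(0, 20)
= 20


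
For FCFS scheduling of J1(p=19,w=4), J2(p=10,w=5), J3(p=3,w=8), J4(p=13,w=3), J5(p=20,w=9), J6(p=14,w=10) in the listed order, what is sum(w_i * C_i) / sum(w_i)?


Completion times:
  J1: C=19, w×C=4×19=76
  J2: C=29, w×C=5×29=145
  J3: C=32, w×C=8×32=256
  J4: C=45, w×C=3×45=135
  J5: C=65, w×C=9×65=585
  J6: C=79, w×C=10×79=790
Sum w×C = 1987
Sum w = 39
Weighted avg = 1987/39
= 50.95


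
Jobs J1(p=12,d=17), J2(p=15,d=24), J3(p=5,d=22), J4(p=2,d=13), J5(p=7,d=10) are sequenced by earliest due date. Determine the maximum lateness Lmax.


EDD order: J5 → J4 → J1 → J3 → J2
Completion and lateness:
  J5: C=7, d=10, L=7-10=-3
  J4: C=9, d=13, L=9-13=-4
  J1: C=21, d=17, L=21-17=4
  J3: C=26, d=22, L=26-22=4
  J2: C=41, d=24, L=41-24=17
Lmax = max(-3, -4, 4, 4, 17)
= 17


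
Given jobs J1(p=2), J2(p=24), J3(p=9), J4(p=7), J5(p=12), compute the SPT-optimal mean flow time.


SPT order: J1 → J4 → J3 → J5 → J2
Completion times:
  J1: C=2
  J4: C=9
  J3: C=18
  J5: C=30
  J2: C=54
Sum = 113, n = 5
Mean flow = 113/5
= 22.60


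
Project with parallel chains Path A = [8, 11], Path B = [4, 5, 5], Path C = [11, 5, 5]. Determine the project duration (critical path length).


Path A: 8 + 11 = 19
Path B: 4 + 5 + 5 = 14
Path C: 11 + 5 + 5 = 21
Critical path = longest = max(19, 14, 21)
= 21 (Path C)


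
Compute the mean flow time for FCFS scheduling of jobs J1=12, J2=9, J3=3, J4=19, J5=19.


Completion times:
  J1: completes at 12
  J2: completes at 21
  J3: completes at 24
  J4: completes at 43
  J5: completes at 62
Sum = 162
Average = 162/5
= 32.40


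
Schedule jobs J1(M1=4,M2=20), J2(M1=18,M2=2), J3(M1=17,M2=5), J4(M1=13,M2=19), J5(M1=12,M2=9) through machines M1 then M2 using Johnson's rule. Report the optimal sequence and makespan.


Johnson's rule:
Group 1 (M1≤M2, sort by M1): ['J1', 'J4']
Group 2 (M1>M2, sort desc M2): ['J5', 'J3', 'J2']
Sequence: J1 → J4 → J5 → J3 → J2
Makespan calculation:
  J1: M1 done=4, M2 done=24
  J4: M1 done=17, M2 done=43
  J5: M1 done=29, M2 done=52
  J3: M1 done=46, M2 done=57
  J2: M1 done=64, M2 done=66
= Sequence: J1 → J4 → J5 → J3 → J2, Makespan: 66


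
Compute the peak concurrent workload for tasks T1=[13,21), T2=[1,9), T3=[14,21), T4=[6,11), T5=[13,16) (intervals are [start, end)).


Check each time point for overlaps:
  t=14: 3 tasks active (T1, T3, T5)
Max concurrent = 3


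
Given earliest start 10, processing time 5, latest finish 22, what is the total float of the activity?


EF = ES + duration = 10 + 5 = 15
LS = LF - duration = 22 - 5 = 17
Total Float = LF - EF = 22 - 15
(or LS - ES = 17 - 10)
= 7


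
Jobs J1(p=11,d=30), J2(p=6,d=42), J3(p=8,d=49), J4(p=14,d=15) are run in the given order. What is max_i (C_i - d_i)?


Lateness per job (L = C - d):
  J1: C=11, d=30, L=-19
  J2: C=17, d=42, L=-25
  J3: C=25, d=49, L=-24
  J4: C=39, d=15, L=24
Lmax = max(-19, -25, -24, 24)
= 24


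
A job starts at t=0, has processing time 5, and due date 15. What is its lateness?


Completion = 0 + 5 = 5
Lateness = C - d = 5 - 15
= -10


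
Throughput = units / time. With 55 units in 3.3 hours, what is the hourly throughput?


Throughput = units / time
= 55 / 3.3
= 16.7 units/hour


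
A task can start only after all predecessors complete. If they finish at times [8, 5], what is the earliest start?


ES = max of all predecessor completion times
Predecessors: [8, 5]
ES = max(8, 5)
= 8


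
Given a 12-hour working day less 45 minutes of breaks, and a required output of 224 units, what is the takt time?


Available = 12×60 - 45 = 675 min
Takt time = 675 / 224
= 3.01 min/unit


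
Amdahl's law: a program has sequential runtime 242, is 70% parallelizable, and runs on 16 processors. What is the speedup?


Amdahl's law: T_p = T × ((1-p) + p/N)
= 242 × ((1-0.7) + 0.7/16)
= 242 × (0.30 + 0.0437)
= 242 × 0.3438
= 83.19
Speedup = 242/83.19
= 2.91×


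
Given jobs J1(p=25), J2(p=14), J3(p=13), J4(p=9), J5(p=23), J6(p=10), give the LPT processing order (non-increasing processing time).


LPT: sort by longest processing time first
  J1: p=25
  J5: p=23
  J2: p=14
  J3: p=13
  J6: p=10
  J4: p=9
Order: J1 → J5 → J2 → J3 → J6 → J4


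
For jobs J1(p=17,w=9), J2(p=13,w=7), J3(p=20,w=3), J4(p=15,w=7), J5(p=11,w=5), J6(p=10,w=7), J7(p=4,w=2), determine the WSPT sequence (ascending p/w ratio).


WSPT (Smith's rule): sort by p/w ascending
  J6: p/w = 10/7 = 1.429
  J2: p/w = 13/7 = 1.857
  J1: p/w = 17/9 = 1.889
  J7: p/w = 4/2 = 2.000
  J4: p/w = 15/7 = 2.143
  J5: p/w = 11/5 = 2.200
  J3: p/w = 20/3 = 6.667
Order: J6 → J2 → J1 → J7 → J4 → J5 → J3


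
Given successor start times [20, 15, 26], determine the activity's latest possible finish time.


LF = min of all successor start times
Successors start at: [20, 15, 26]
LF = min(20, 15, 26)
= 15


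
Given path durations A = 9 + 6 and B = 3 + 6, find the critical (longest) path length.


Path A: 9 + 6 = 15
Path B: 3 + 6 = 9
Critical path = longest = max(15, 9)
= 15 (Path A)


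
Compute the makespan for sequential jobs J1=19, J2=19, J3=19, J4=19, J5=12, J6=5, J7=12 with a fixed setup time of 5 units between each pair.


Makespan = Σ processing + (n-1) × setup
= (19 + 19 + 19 + 19 + 12 + 5 + 12) + (7-1)×5
= 105 + 30
= 135 time units


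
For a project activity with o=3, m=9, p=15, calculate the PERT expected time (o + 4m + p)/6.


te = (o + 4m + p) / 6
= (3 + 4×9 + 15) / 6
= (3 + 36 + 15) / 6
= 54 / 6
= 9.00


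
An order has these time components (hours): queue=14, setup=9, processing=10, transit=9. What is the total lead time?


Lead time = queue + setup + processing + transit
= 14 + 9 + 10 + 9
= 42 hours


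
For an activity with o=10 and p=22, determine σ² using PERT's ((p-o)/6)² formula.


σ² = ((p - o) / 6)² = (p - o)² / 36
= (22 - 10)² / 36
= 12² / 36
= 144 / 36
= 4.0000


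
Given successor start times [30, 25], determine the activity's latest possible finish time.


LF = min of all successor start times
Successors start at: [30, 25]
LF = min(30, 25)
= 25


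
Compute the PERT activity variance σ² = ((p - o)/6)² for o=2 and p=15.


σ² = ((p - o) / 6)² = (p - o)² / 36
= (15 - 2)² / 36
= 13² / 36
= 169 / 36
= 4.6944


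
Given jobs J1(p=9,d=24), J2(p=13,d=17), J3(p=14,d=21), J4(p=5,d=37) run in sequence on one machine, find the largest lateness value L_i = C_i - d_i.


Lateness per job (L = C - d):
  J1: C=9, d=24, L=-15
  J2: C=22, d=17, L=5
  J3: C=36, d=21, L=15
  J4: C=41, d=37, L=4
Lmax = max(-15, 5, 15, 4)
= 15


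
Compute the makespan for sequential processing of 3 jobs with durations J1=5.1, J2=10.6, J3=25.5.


Sequential makespan: sum all processing times
= 5.1 + 10.6 + 25.5
= 41.2 time units


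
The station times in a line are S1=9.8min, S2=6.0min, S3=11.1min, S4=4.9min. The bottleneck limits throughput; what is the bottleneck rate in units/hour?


Bottleneck = longest station time
Station times: [9.8, 6.0, 11.1, 4.9]
Max = 11.1 min
Rate = 60 / 11.1
= 5.41 units/hour (bottleneck: 11.1min)


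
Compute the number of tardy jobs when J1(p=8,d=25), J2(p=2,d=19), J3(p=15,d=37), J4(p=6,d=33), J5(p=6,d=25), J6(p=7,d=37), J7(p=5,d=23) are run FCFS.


Completion vs due date:
  J1: C=8, d=25 → on time
  J2: C=10, d=19 → on time
  J3: C=25, d=37 → on time
  J4: C=31, d=33 → on time
  J5: C=37, d=25 → TARDY
  J6: C=44, d=37 → TARDY
  J7: C=49, d=23 → TARDY
Tardy jobs: J5, J6, J7
Count = 3


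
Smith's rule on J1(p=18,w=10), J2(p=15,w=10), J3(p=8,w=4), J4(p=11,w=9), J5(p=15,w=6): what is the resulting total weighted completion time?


WSPT order (by p/w): J4 → J2 → J1 → J3 → J5
  J4: C=11, w·C=9×11=99
  J2: C=26, w·C=10×26=260
  J1: C=44, w·C=10×44=440
  J3: C=52, w·C=4×52=208
  J5: C=67, w·C=6×67=402
Σ w·C = 1409
= 1409


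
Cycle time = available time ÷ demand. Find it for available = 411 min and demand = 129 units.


Cycle time = available time / demand
= 411 / 129
= 3.19 min/unit


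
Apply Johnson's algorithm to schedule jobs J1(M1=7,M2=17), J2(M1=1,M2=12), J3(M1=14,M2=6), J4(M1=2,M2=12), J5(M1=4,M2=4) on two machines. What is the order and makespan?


Johnson's rule:
Group 1 (M1≤M2, sort by M1): ['J2', 'J4', 'J5', 'J1']
Group 2 (M1>M2, sort desc M2): ['J3']
Sequence: J2 → J4 → J5 → J1 → J3
Makespan calculation:
  J2: M1 done=1, M2 done=13
  J4: M1 done=3, M2 done=25
  J5: M1 done=7, M2 done=29
  J1: M1 done=14, M2 done=46
  J3: M1 done=28, M2 done=52
= Sequence: J2 → J4 → J5 → J1 → J3, Makespan: 52


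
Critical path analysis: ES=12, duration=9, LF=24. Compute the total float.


EF = ES + duration = 12 + 9 = 21
LS = LF - duration = 24 - 9 = 15
Total Float = LF - EF = 24 - 21
(or LS - ES = 15 - 12)
= 3


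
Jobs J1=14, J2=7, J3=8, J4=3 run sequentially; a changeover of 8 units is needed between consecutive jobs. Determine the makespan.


Makespan = Σ processing + (n-1) × setup
= (14 + 7 + 8 + 3) + (4-1)×8
= 32 + 24
= 56 time units


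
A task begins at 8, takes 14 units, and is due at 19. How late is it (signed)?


Completion = 8 + 14 = 22
Lateness = C - d = 22 - 19
= 3


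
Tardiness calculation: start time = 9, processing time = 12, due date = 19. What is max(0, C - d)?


Completion = start + processing = 9 + 12 = 21
Tardiness = max(0, C - d) = max(0, 21 - 19)
= max(0, 2)
= 2


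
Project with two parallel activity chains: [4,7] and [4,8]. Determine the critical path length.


Path A: 4 + 7 = 11
Path B: 4 + 8 = 12
Critical path = longest = max(11, 12)
= 12 (Path B)


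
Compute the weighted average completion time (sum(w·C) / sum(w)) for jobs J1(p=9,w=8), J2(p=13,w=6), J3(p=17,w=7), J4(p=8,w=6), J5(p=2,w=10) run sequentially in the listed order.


Completion times:
  J1: C=9, w×C=8×9=72
  J2: C=22, w×C=6×22=132
  J3: C=39, w×C=7×39=273
  J4: C=47, w×C=6×47=282
  J5: C=49, w×C=10×49=490
Sum w×C = 1249
Sum w = 37
Weighted avg = 1249/37
= 33.76


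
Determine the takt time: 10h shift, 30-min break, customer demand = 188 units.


Available = 10×60 - 30 = 570 min
Takt time = 570 / 188
= 3.03 min/unit


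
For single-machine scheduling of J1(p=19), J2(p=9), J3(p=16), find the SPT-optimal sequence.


SPT: sort by shortest processing time
  J2: p=9
  J3: p=16
  J1: p=19
Order: J2 → J3 → J1
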